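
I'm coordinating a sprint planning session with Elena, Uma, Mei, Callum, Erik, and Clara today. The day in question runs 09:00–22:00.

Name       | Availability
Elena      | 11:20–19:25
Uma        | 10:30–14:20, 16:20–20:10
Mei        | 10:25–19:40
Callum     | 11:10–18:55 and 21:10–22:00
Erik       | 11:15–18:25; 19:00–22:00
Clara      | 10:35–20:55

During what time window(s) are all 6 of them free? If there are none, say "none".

Elena ∩ Uma: 11:20-14:20, 16:20-19:25.
Elena ∩ Uma ∩ Mei: 11:20-14:20, 16:20-19:25.
Elena ∩ Uma ∩ Mei ∩ Callum: 11:20-14:20, 16:20-18:55.
Elena ∩ Uma ∩ Mei ∩ Callum ∩ Erik: 11:20-14:20, 16:20-18:25.
Elena ∩ Uma ∩ Mei ∩ Callum ∩ Erik ∩ Clara: 11:20-14:20, 16:20-18:25.

11:20-14:20, 16:20-18:25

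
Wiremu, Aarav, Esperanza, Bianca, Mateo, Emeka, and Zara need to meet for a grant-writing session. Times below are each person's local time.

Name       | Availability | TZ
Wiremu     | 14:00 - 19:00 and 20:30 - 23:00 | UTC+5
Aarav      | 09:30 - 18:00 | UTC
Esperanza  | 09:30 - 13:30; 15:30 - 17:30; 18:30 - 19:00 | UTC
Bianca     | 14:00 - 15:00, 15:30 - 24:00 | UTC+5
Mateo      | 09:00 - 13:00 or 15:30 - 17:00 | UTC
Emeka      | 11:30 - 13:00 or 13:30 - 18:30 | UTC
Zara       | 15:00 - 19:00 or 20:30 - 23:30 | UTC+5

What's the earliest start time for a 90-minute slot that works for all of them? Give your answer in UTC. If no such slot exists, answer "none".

11:30

Wiremu in UTC: 09:00-14:00, 15:30-18:00 (subtract 5h to convert from UTC+5).
Aarav in UTC: 09:30-18:00.
Esperanza in UTC: 09:30-13:30, 15:30-17:30, 18:30-19:00.
Bianca in UTC: 09:00-10:00, 10:30-19:00 (subtract 5h to convert from UTC+5).
Mateo in UTC: 09:00-13:00, 15:30-17:00.
Emeka in UTC: 11:30-13:00, 13:30-18:30.
Zara in UTC: 10:00-14:00, 15:30-18:30 (subtract 5h to convert from UTC+5).
Wiremu ∩ Aarav: 09:30-14:00, 15:30-18:00.
Wiremu ∩ Aarav ∩ Esperanza: 09:30-13:30, 15:30-17:30.
Wiremu ∩ Aarav ∩ Esperanza ∩ Bianca: 09:30-10:00, 10:30-13:30, 15:30-17:30.
Wiremu ∩ Aarav ∩ Esperanza ∩ Bianca ∩ Mateo: 09:30-10:00, 10:30-13:00, 15:30-17:00.
Wiremu ∩ Aarav ∩ Esperanza ∩ Bianca ∩ Mateo ∩ Emeka: 11:30-13:00, 15:30-17:00.
Wiremu ∩ Aarav ∩ Esperanza ∩ Bianca ∩ Mateo ∩ Emeka ∩ Zara: 11:30-13:00, 15:30-17:00.
So the common availability across everyone is 11:30-13:00, 15:30-17:00.
The first common window of at least 90 minutes is 11:30-13:00, so the earliest start is 11:30.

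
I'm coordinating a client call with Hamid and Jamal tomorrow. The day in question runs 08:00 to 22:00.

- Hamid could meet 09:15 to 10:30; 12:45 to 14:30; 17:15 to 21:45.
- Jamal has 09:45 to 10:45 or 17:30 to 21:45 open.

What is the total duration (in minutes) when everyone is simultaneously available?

300

Hamid ∩ Jamal: 09:45-10:30, 17:30-21:45.
Those are the intersection windows.
Summing the common windows: 45 + 255 = 300 minutes.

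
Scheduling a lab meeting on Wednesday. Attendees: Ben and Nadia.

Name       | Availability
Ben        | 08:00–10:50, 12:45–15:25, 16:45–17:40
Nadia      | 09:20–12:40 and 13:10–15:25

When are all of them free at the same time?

09:20-10:50, 13:10-15:25

Ben ∩ Nadia: 09:20-10:50, 13:10-15:25.
So the common availability across everyone is 09:20-10:50, 13:10-15:25.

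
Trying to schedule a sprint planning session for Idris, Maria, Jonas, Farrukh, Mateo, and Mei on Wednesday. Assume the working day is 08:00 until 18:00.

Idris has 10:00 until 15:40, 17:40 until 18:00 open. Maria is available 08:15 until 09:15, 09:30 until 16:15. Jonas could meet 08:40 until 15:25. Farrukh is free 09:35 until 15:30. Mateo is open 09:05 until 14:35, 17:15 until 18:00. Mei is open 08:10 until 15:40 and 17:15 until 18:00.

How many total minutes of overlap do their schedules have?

Idris ∩ Maria: 10:00-15:40.
Idris ∩ Maria ∩ Jonas: 10:00-15:25.
Idris ∩ Maria ∩ Jonas ∩ Farrukh: 10:00-15:25.
Idris ∩ Maria ∩ Jonas ∩ Farrukh ∩ Mateo: 10:00-14:35.
Idris ∩ Maria ∩ Jonas ∩ Farrukh ∩ Mateo ∩ Mei: 10:00-14:35.
That's a single block of 275 minutes.

275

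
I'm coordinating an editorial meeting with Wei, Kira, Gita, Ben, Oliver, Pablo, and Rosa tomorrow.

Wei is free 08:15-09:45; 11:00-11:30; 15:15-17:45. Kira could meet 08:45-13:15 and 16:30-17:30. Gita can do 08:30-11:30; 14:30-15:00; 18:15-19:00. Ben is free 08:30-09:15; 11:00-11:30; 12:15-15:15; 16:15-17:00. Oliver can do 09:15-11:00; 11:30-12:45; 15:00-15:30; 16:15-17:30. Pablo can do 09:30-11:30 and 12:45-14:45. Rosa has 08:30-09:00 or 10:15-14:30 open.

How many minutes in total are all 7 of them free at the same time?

0

Wei ∩ Kira: 08:45-09:45, 11:00-11:30, 16:30-17:30.
Wei ∩ Kira ∩ Gita: 08:45-09:45, 11:00-11:30.
Wei ∩ Kira ∩ Gita ∩ Ben: 08:45-09:15, 11:00-11:30.
Wei ∩ Kira ∩ Gita ∩ Ben ∩ Oliver: ∅.
Wei ∩ Kira ∩ Gita ∩ Ben ∩ Oliver ∩ Pablo: ∅.
Wei ∩ Kira ∩ Gita ∩ Ben ∩ Oliver ∩ Pablo ∩ Rosa: ∅.
There is no time when everyone is free.
There is no common window, so the total is 0 minutes.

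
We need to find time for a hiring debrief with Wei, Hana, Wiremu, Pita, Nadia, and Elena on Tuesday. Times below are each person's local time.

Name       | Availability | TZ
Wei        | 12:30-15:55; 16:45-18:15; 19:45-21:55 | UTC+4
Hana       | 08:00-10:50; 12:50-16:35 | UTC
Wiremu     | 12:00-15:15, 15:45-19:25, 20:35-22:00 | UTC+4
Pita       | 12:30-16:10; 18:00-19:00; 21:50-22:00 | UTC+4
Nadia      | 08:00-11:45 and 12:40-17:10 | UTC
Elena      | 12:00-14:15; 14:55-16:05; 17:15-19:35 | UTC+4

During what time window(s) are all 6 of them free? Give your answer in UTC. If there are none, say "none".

Wei in UTC: 08:30-11:55, 12:45-14:15, 15:45-17:55 (subtract 4h to convert from UTC+4).
Hana in UTC: 08:00-10:50, 12:50-16:35.
Wiremu in UTC: 08:00-11:15, 11:45-15:25, 16:35-18:00 (subtract 4h to convert from UTC+4).
Pita in UTC: 08:30-12:10, 14:00-15:00, 17:50-18:00 (subtract 4h to convert from UTC+4).
Nadia in UTC: 08:00-11:45, 12:40-17:10.
Elena in UTC: 08:00-10:15, 10:55-12:05, 13:15-15:35 (subtract 4h to convert from UTC+4).
Wei ∩ Hana: 08:30-10:50, 12:50-14:15, 15:45-16:35.
Wei ∩ Hana ∩ Wiremu: 08:30-10:50, 12:50-14:15.
Wei ∩ Hana ∩ Wiremu ∩ Pita: 08:30-10:50, 14:00-14:15.
Wei ∩ Hana ∩ Wiremu ∩ Pita ∩ Nadia: 08:30-10:50, 14:00-14:15.
Wei ∩ Hana ∩ Wiremu ∩ Pita ∩ Nadia ∩ Elena: 08:30-10:15, 14:00-14:15.
So the common availability across everyone is 08:30-10:15, 14:00-14:15.

08:30-10:15, 14:00-14:15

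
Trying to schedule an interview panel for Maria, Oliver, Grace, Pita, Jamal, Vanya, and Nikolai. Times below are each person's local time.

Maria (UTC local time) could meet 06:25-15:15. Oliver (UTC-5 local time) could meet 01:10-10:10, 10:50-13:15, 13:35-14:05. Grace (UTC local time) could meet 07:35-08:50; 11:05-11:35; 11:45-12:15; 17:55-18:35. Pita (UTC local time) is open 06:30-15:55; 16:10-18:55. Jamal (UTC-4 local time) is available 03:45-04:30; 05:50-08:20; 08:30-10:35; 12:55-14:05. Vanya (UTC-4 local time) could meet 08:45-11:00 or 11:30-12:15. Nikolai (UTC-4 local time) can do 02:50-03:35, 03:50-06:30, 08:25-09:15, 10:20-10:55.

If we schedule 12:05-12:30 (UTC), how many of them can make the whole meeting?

3

Maria in UTC: 06:25-15:15.
Oliver in UTC: 06:10-15:10, 15:50-18:15, 18:35-19:05 (add 5h to convert from UTC-5).
Grace in UTC: 07:35-08:50, 11:05-11:35, 11:45-12:15, 17:55-18:35.
Pita in UTC: 06:30-15:55, 16:10-18:55.
Jamal in UTC: 07:45-08:30, 09:50-12:20, 12:30-14:35, 16:55-18:05 (add 4h to convert from UTC-4).
Vanya in UTC: 12:45-15:00, 15:30-16:15 (add 4h to convert from UTC-4).
Nikolai in UTC: 06:50-07:35, 07:50-10:30, 12:25-13:15, 14:20-14:55 (add 4h to convert from UTC-4).
Maria, Oliver, and Pita can make the full 12:05-12:30 slot — that's 3.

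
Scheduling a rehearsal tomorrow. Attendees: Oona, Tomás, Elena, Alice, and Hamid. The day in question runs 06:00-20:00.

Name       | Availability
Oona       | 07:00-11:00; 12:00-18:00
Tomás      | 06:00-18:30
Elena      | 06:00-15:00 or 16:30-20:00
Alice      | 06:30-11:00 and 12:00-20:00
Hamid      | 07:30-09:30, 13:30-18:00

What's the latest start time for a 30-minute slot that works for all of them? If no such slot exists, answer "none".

17:30

Oona ∩ Tomás: 07:00-11:00, 12:00-18:00.
Oona ∩ Tomás ∩ Elena: 07:00-11:00, 12:00-15:00, 16:30-18:00.
Oona ∩ Tomás ∩ Elena ∩ Alice: 07:00-11:00, 12:00-15:00, 16:30-18:00.
Oona ∩ Tomás ∩ Elena ∩ Alice ∩ Hamid: 07:30-09:30, 13:30-15:00, 16:30-18:00.
So the common availability across everyone is 07:30-09:30, 13:30-15:00, 16:30-18:00.
The last common window of at least 30 minutes is 16:30-18:00; a 30-minute meeting can start as late as 17:30 and still end by 18:00.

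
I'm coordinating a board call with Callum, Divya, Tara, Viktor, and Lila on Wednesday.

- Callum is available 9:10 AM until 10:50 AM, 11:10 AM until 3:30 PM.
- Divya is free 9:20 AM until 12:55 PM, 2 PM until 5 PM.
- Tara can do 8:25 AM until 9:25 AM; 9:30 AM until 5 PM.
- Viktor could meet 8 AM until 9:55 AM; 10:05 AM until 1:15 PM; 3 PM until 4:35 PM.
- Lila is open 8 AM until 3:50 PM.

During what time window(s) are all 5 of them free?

09:20-09:25, 09:30-09:55, 10:05-10:50, 11:10-12:55, 15:00-15:30

Callum ∩ Divya: 09:20-10:50, 11:10-12:55, 14:00-15:30.
Callum ∩ Divya ∩ Tara: 09:20-09:25, 09:30-10:50, 11:10-12:55, 14:00-15:30.
Callum ∩ Divya ∩ Tara ∩ Viktor: 09:20-09:25, 09:30-09:55, 10:05-10:50, 11:10-12:55, 15:00-15:30.
Callum ∩ Divya ∩ Tara ∩ Viktor ∩ Lila: 09:20-09:25, 09:30-09:55, 10:05-10:50, 11:10-12:55, 15:00-15:30.
So the common availability across everyone is 09:20-09:25, 09:30-09:55, 10:05-10:50, 11:10-12:55, 15:00-15:30.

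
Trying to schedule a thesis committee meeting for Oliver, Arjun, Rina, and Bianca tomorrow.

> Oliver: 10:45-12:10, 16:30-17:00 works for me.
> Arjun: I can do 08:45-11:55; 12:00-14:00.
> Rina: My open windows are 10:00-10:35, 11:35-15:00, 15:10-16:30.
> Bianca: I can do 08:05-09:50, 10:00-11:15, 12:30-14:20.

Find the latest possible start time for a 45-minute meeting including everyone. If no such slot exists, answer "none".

none

Oliver ∩ Arjun: 10:45-11:55, 12:00-12:10.
Oliver ∩ Arjun ∩ Rina: 11:35-11:55, 12:00-12:10.
Oliver ∩ Arjun ∩ Rina ∩ Bianca: ∅.
There is no time when everyone is free.
No common window is at least 45 minutes long.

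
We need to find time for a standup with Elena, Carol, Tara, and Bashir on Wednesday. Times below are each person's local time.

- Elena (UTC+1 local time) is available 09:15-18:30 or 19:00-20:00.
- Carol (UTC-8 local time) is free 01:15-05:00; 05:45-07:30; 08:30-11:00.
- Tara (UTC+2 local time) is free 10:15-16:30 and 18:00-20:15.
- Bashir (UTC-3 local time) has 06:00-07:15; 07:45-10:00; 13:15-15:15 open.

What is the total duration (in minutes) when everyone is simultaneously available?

Elena in UTC: 08:15-17:30, 18:00-19:00 (subtract 1h to convert from UTC+1).
Carol in UTC: 09:15-13:00, 13:45-15:30, 16:30-19:00 (add 8h to convert from UTC-8).
Tara in UTC: 08:15-14:30, 16:00-18:15 (subtract 2h to convert from UTC+2).
Bashir in UTC: 09:00-10:15, 10:45-13:00, 16:15-18:15 (add 3h to convert from UTC-3).
Elena ∩ Carol: 09:15-13:00, 13:45-15:30, 16:30-17:30, 18:00-19:00.
Elena ∩ Carol ∩ Tara: 09:15-13:00, 13:45-14:30, 16:30-17:30, 18:00-18:15.
Elena ∩ Carol ∩ Tara ∩ Bashir: 09:15-10:15, 10:45-13:00, 16:30-17:30, 18:00-18:15.
Summing the common windows: 60 + 135 + 60 + 15 = 270 minutes.

270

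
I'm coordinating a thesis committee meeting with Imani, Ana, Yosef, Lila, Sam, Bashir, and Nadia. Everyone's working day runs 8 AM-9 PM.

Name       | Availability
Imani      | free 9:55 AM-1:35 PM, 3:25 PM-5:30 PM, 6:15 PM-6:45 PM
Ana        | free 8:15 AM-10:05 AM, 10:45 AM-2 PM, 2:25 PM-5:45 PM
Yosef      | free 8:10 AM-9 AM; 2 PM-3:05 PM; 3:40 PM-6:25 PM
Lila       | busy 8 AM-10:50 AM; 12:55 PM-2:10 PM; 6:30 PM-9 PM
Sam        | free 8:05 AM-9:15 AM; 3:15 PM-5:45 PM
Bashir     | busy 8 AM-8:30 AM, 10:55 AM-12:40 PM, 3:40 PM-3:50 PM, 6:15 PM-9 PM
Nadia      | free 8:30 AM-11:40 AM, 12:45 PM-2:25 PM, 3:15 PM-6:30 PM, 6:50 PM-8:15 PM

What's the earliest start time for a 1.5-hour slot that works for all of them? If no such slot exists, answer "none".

15:50

Imani free: 09:55-13:35, 15:25-17:30, 18:15-18:45.
Ana free: 08:15-10:05, 10:45-14:00, 14:25-17:45.
Yosef free: 08:10-09:00, 14:00-15:05, 15:40-18:25.
Lila free: 10:50-12:55, 14:10-18:30 (invert busy blocks within the working day).
Sam free: 08:05-09:15, 15:15-17:45.
Bashir free: 08:30-10:55, 12:40-15:40, 15:50-18:15 (invert busy blocks within the working day).
Nadia free: 08:30-11:40, 12:45-14:25, 15:15-18:30, 18:50-20:15.
Imani ∩ Ana: 09:55-10:05, 10:45-13:35, 15:25-17:30.
Imani ∩ Ana ∩ Yosef: 15:40-17:30.
Imani ∩ Ana ∩ Yosef ∩ Lila: 15:40-17:30.
Imani ∩ Ana ∩ Yosef ∩ Lila ∩ Sam: 15:40-17:30.
Imani ∩ Ana ∩ Yosef ∩ Lila ∩ Sam ∩ Bashir: 15:50-17:30.
Imani ∩ Ana ∩ Yosef ∩ Lila ∩ Sam ∩ Bashir ∩ Nadia: 15:50-17:30.
Those are the intersection windows.
The first common window of at least 90 minutes is 15:50-17:30, so the earliest start is 15:50.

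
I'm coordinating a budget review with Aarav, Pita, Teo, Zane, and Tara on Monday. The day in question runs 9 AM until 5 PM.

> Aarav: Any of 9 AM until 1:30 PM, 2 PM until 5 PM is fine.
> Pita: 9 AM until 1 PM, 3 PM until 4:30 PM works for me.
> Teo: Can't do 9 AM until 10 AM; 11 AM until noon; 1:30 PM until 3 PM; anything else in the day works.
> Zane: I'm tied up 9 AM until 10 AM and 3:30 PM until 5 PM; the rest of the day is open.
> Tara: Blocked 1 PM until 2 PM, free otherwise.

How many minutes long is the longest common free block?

Aarav free: 09:00-13:30, 14:00-17:00.
Pita free: 09:00-13:00, 15:00-16:30.
Teo free: 10:00-11:00, 12:00-13:30, 15:00-17:00 (invert busy blocks within the working day).
Zane free: 10:00-15:30 (invert busy blocks within the working day).
Tara free: 09:00-13:00, 14:00-17:00 (invert busy blocks within the working day).
Aarav ∩ Pita: 09:00-13:00, 15:00-16:30.
Aarav ∩ Pita ∩ Teo: 10:00-11:00, 12:00-13:00, 15:00-16:30.
Aarav ∩ Pita ∩ Teo ∩ Zane: 10:00-11:00, 12:00-13:00, 15:00-15:30.
Aarav ∩ Pita ∩ Teo ∩ Zane ∩ Tara: 10:00-11:00, 12:00-13:00, 15:00-15:30.
The longest is 10:00-11:00 at 60 minutes.

60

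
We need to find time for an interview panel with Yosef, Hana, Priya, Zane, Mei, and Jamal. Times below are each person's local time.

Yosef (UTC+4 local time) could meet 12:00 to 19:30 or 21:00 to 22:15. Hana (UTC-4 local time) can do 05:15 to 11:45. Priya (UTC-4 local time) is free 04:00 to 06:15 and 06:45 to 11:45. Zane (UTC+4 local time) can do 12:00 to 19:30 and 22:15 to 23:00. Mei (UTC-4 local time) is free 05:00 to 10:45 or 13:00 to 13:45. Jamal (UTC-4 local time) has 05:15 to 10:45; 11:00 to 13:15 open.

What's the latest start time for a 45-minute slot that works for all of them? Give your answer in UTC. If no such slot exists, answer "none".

Yosef in UTC: 08:00-15:30, 17:00-18:15 (subtract 4h to convert from UTC+4).
Hana in UTC: 09:15-15:45 (add 4h to convert from UTC-4).
Priya in UTC: 08:00-10:15, 10:45-15:45 (add 4h to convert from UTC-4).
Zane in UTC: 08:00-15:30, 18:15-19:00 (subtract 4h to convert from UTC+4).
Mei in UTC: 09:00-14:45, 17:00-17:45 (add 4h to convert from UTC-4).
Jamal in UTC: 09:15-14:45, 15:00-17:15 (add 4h to convert from UTC-4).
Yosef ∩ Hana: 09:15-15:30.
Yosef ∩ Hana ∩ Priya: 09:15-10:15, 10:45-15:30.
Yosef ∩ Hana ∩ Priya ∩ Zane: 09:15-10:15, 10:45-15:30.
Yosef ∩ Hana ∩ Priya ∩ Zane ∩ Mei: 09:15-10:15, 10:45-14:45.
Yosef ∩ Hana ∩ Priya ∩ Zane ∩ Mei ∩ Jamal: 09:15-10:15, 10:45-14:45.
The last common window of at least 45 minutes is 10:45-14:45; a 45-minute meeting can start as late as 14:00 and still end by 14:45.

14:00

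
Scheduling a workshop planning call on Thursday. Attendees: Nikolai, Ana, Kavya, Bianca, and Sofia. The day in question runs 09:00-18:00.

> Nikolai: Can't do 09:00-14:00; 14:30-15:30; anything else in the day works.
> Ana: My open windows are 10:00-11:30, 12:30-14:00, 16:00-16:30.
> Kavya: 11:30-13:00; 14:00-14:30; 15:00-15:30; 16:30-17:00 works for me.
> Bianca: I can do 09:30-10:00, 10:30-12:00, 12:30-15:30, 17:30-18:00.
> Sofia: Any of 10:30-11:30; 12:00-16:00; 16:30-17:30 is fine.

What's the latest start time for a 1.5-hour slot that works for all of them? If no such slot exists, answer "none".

Nikolai free: 14:00-14:30, 15:30-18:00 (invert busy blocks within the working day).
Ana free: 10:00-11:30, 12:30-14:00, 16:00-16:30.
Kavya free: 11:30-13:00, 14:00-14:30, 15:00-15:30, 16:30-17:00.
Bianca free: 09:30-10:00, 10:30-12:00, 12:30-15:30, 17:30-18:00.
Sofia free: 10:30-11:30, 12:00-16:00, 16:30-17:30.
Nikolai ∩ Ana: 16:00-16:30.
Nikolai ∩ Ana ∩ Kavya: ∅.
Nikolai ∩ Ana ∩ Kavya ∩ Bianca: ∅.
Nikolai ∩ Ana ∩ Kavya ∩ Bianca ∩ Sofia: ∅.
There is no time when everyone is free.
No common window is at least 90 minutes long.

none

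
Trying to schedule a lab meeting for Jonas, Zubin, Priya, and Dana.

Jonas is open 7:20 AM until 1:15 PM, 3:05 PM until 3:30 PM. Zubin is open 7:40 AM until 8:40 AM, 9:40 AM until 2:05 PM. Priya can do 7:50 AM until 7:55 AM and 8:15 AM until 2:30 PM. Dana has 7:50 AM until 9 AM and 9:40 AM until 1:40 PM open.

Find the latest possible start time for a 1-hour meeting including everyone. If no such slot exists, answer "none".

Jonas ∩ Zubin: 07:40-08:40, 09:40-13:15.
Jonas ∩ Zubin ∩ Priya: 07:50-07:55, 08:15-08:40, 09:40-13:15.
Jonas ∩ Zubin ∩ Priya ∩ Dana: 07:50-07:55, 08:15-08:40, 09:40-13:15.
Those are the intersection windows.
The last common window of at least 60 minutes is 09:40-13:15; a 60-minute meeting can start as late as 12:15 and still end by 13:15.

12:15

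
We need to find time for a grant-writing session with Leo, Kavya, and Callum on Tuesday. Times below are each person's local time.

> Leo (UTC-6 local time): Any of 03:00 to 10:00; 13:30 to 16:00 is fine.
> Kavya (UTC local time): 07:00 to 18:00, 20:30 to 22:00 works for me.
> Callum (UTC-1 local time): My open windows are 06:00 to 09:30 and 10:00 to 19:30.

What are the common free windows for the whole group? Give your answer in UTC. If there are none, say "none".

09:00-10:30, 11:00-16:00

Leo in UTC: 09:00-16:00, 19:30-22:00 (add 6h to convert from UTC-6).
Kavya in UTC: 07:00-18:00, 20:30-22:00.
Callum in UTC: 07:00-10:30, 11:00-20:30 (add 1h to convert from UTC-1).
Leo ∩ Kavya: 09:00-16:00, 20:30-22:00.
Leo ∩ Kavya ∩ Callum: 09:00-10:30, 11:00-16:00.
Those are the intersection windows.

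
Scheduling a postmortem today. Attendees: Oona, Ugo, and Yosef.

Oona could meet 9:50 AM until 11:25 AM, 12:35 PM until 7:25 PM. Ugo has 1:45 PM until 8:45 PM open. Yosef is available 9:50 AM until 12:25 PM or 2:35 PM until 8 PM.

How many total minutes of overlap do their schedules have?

Oona ∩ Ugo: 13:45-19:25.
Oona ∩ Ugo ∩ Yosef: 14:35-19:25.
So the common availability across everyone is 14:35-19:25.
That's a single block of 290 minutes.

290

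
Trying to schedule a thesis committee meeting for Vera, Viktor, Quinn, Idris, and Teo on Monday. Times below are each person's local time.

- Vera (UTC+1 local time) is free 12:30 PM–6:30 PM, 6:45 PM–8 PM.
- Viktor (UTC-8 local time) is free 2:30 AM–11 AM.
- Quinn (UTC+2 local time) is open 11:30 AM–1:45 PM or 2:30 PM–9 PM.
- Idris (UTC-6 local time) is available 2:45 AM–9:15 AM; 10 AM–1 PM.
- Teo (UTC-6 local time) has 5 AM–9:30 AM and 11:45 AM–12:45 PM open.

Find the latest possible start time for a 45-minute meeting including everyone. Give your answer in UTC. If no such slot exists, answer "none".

18:00

Vera in UTC: 11:30-17:30, 17:45-19:00 (subtract 1h to convert from UTC+1).
Viktor in UTC: 10:30-19:00 (add 8h to convert from UTC-8).
Quinn in UTC: 09:30-11:45, 12:30-19:00 (subtract 2h to convert from UTC+2).
Idris in UTC: 08:45-15:15, 16:00-19:00 (add 6h to convert from UTC-6).
Teo in UTC: 11:00-15:30, 17:45-18:45 (add 6h to convert from UTC-6).
Vera ∩ Viktor: 11:30-17:30, 17:45-19:00.
Vera ∩ Viktor ∩ Quinn: 11:30-11:45, 12:30-17:30, 17:45-19:00.
Vera ∩ Viktor ∩ Quinn ∩ Idris: 11:30-11:45, 12:30-15:15, 16:00-17:30, 17:45-19:00.
Vera ∩ Viktor ∩ Quinn ∩ Idris ∩ Teo: 11:30-11:45, 12:30-15:15, 17:45-18:45.
The last common window of at least 45 minutes is 17:45-18:45; a 45-minute meeting can start as late as 18:00 and still end by 18:45.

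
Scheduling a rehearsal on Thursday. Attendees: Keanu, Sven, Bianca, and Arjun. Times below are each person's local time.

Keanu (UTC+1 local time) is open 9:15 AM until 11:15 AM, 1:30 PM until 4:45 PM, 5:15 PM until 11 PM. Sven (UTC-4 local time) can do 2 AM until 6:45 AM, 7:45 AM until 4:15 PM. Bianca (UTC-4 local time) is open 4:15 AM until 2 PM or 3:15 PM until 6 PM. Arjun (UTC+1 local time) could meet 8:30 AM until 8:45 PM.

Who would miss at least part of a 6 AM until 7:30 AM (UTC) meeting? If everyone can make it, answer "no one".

Arjun, Bianca, Keanu

Keanu in UTC: 08:15-10:15, 12:30-15:45, 16:15-22:00 (subtract 1h to convert from UTC+1).
Sven in UTC: 06:00-10:45, 11:45-20:15 (add 4h to convert from UTC-4).
Bianca in UTC: 08:15-18:00, 19:15-22:00 (add 4h to convert from UTC-4).
Arjun in UTC: 07:30-19:45 (subtract 1h to convert from UTC+1).
Keanu: not fully free for 06:00-07:30. Sven: free for 06:00-07:30. Bianca: not fully free for 06:00-07:30. Arjun: not fully free for 06:00-07:30.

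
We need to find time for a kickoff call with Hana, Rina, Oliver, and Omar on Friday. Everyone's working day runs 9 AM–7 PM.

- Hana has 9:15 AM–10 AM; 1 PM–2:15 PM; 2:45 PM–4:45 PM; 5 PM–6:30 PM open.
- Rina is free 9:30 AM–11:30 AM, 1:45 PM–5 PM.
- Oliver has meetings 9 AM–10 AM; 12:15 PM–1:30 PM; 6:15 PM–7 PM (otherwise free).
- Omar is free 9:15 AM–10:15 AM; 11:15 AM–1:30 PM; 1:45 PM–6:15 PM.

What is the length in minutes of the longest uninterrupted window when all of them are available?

Hana free: 09:15-10:00, 13:00-14:15, 14:45-16:45, 17:00-18:30.
Rina free: 09:30-11:30, 13:45-17:00.
Oliver free: 10:00-12:15, 13:30-18:15 (invert busy blocks within the working day).
Omar free: 09:15-10:15, 11:15-13:30, 13:45-18:15.
Hana ∩ Rina: 09:30-10:00, 13:45-14:15, 14:45-16:45.
Hana ∩ Rina ∩ Oliver: 13:45-14:15, 14:45-16:45.
Hana ∩ Rina ∩ Oliver ∩ Omar: 13:45-14:15, 14:45-16:45.
The longest is 14:45-16:45 at 120 minutes.

120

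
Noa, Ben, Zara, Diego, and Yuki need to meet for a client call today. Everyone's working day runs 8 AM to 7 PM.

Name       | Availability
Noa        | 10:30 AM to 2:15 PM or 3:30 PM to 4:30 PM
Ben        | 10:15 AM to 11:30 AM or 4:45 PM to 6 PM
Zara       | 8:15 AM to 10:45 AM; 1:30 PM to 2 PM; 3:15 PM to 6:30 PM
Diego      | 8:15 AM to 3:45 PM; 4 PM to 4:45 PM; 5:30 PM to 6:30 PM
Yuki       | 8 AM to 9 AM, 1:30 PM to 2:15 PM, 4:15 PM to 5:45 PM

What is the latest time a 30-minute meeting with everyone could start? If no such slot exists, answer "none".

none

Noa ∩ Ben: 10:30-11:30.
Noa ∩ Ben ∩ Zara: 10:30-10:45.
Noa ∩ Ben ∩ Zara ∩ Diego: 10:30-10:45.
Noa ∩ Ben ∩ Zara ∩ Diego ∩ Yuki: ∅.
There is no time when everyone is free.
No common window is at least 30 minutes long.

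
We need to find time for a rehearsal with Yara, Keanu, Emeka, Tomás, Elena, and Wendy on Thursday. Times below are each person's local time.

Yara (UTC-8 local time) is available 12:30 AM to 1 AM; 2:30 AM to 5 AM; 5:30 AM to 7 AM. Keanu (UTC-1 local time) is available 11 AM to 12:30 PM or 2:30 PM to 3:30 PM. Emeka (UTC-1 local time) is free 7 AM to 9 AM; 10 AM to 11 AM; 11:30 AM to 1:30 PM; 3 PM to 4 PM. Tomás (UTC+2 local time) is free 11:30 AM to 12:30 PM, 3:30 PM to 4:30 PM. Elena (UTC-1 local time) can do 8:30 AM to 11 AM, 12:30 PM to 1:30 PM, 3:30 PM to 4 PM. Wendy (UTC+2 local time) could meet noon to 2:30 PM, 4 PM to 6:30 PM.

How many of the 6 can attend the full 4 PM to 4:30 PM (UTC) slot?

Yara in UTC: 08:30-09:00, 10:30-13:00, 13:30-15:00 (add 8h to convert from UTC-8).
Keanu in UTC: 12:00-13:30, 15:30-16:30 (add 1h to convert from UTC-1).
Emeka in UTC: 08:00-10:00, 11:00-12:00, 12:30-14:30, 16:00-17:00 (add 1h to convert from UTC-1).
Tomás in UTC: 09:30-10:30, 13:30-14:30 (subtract 2h to convert from UTC+2).
Elena in UTC: 09:30-12:00, 13:30-14:30, 16:30-17:00 (add 1h to convert from UTC-1).
Wendy in UTC: 10:00-12:30, 14:00-16:30 (subtract 2h to convert from UTC+2).
Keanu, Emeka, and Wendy can make the full 16:00-16:30 slot — that's 3.

3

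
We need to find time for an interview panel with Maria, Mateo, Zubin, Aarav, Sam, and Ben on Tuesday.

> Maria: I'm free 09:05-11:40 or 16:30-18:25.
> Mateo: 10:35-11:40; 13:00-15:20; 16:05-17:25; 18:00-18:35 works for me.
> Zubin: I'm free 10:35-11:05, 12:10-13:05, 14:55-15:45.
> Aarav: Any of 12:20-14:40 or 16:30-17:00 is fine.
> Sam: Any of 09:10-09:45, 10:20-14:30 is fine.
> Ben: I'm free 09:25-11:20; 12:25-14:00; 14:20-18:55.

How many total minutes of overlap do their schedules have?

Maria ∩ Mateo: 10:35-11:40, 16:30-17:25, 18:00-18:25.
Maria ∩ Mateo ∩ Zubin: 10:35-11:05.
Maria ∩ Mateo ∩ Zubin ∩ Aarav: ∅.
Maria ∩ Mateo ∩ Zubin ∩ Aarav ∩ Sam: ∅.
Maria ∩ Mateo ∩ Zubin ∩ Aarav ∩ Sam ∩ Ben: ∅.
There is no time when everyone is free.
There is no common window, so the total is 0 minutes.

0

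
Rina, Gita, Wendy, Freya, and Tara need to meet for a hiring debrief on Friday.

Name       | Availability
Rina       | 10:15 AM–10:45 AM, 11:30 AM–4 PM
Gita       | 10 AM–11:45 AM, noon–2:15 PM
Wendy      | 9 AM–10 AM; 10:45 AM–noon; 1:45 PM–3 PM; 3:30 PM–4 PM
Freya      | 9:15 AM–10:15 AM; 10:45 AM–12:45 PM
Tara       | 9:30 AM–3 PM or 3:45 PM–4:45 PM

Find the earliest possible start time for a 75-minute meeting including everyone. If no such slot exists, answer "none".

none

Rina ∩ Gita: 10:15-10:45, 11:30-11:45, 12:00-14:15.
Rina ∩ Gita ∩ Wendy: 11:30-11:45, 13:45-14:15.
Rina ∩ Gita ∩ Wendy ∩ Freya: 11:30-11:45.
Rina ∩ Gita ∩ Wendy ∩ Freya ∩ Tara: 11:30-11:45.
No common window is at least 75 minutes long.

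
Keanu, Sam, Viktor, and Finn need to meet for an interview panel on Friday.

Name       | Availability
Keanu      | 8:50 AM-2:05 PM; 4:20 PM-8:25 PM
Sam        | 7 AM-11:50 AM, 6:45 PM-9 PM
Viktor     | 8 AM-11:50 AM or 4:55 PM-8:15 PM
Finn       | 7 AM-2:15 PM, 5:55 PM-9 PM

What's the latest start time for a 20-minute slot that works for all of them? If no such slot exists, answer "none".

19:55

Keanu ∩ Sam: 08:50-11:50, 18:45-20:25.
Keanu ∩ Sam ∩ Viktor: 08:50-11:50, 18:45-20:15.
Keanu ∩ Sam ∩ Viktor ∩ Finn: 08:50-11:50, 18:45-20:15.
The last common window of at least 20 minutes is 18:45-20:15; a 20-minute meeting can start as late as 19:55 and still end by 20:15.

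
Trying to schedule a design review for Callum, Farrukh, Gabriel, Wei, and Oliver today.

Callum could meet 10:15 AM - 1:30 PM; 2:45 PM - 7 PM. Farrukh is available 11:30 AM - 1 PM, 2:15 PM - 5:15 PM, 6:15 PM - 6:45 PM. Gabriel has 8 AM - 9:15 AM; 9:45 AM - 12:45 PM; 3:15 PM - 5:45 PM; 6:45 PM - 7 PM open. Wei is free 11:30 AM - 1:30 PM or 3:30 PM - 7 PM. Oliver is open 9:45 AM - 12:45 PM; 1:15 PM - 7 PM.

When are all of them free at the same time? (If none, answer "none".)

Callum ∩ Farrukh: 11:30-13:00, 14:45-17:15, 18:15-18:45.
Callum ∩ Farrukh ∩ Gabriel: 11:30-12:45, 15:15-17:15.
Callum ∩ Farrukh ∩ Gabriel ∩ Wei: 11:30-12:45, 15:30-17:15.
Callum ∩ Farrukh ∩ Gabriel ∩ Wei ∩ Oliver: 11:30-12:45, 15:30-17:15.

11:30-12:45, 15:30-17:15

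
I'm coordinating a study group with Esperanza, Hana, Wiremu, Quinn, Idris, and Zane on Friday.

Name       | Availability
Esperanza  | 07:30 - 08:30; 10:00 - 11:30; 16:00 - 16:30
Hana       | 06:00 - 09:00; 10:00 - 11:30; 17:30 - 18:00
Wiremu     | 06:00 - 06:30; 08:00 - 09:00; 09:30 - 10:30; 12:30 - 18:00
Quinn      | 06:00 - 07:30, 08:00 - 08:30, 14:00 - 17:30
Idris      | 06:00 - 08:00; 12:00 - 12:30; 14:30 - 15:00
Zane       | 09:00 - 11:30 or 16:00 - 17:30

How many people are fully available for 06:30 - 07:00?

Hana, Quinn, and Idris can make the full 06:30-07:00 slot — that's 3.

3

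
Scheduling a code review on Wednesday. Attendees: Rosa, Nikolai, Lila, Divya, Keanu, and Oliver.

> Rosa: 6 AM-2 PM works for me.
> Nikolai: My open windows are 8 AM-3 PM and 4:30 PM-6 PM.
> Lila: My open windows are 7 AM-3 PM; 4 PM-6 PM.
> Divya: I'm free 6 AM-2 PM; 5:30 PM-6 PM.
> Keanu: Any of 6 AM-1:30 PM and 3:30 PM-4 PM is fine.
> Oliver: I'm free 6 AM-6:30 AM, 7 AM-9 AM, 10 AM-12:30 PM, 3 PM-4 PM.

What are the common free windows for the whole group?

08:00-09:00, 10:00-12:30

Rosa ∩ Nikolai: 08:00-14:00.
Rosa ∩ Nikolai ∩ Lila: 08:00-14:00.
Rosa ∩ Nikolai ∩ Lila ∩ Divya: 08:00-14:00.
Rosa ∩ Nikolai ∩ Lila ∩ Divya ∩ Keanu: 08:00-13:30.
Rosa ∩ Nikolai ∩ Lila ∩ Divya ∩ Keanu ∩ Oliver: 08:00-09:00, 10:00-12:30.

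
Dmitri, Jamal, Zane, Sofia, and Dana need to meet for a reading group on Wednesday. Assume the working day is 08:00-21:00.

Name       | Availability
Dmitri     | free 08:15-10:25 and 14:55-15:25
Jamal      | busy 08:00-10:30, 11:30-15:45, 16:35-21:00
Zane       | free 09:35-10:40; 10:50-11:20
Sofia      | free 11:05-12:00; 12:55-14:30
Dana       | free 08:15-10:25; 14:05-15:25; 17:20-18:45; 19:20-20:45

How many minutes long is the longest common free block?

0

Dmitri free: 08:15-10:25, 14:55-15:25.
Jamal free: 10:30-11:30, 15:45-16:35 (invert busy blocks within the working day).
Zane free: 09:35-10:40, 10:50-11:20.
Sofia free: 11:05-12:00, 12:55-14:30.
Dana free: 08:15-10:25, 14:05-15:25, 17:20-18:45, 19:20-20:45.
Dmitri ∩ Jamal: ∅.
Dmitri ∩ Jamal ∩ Zane: ∅.
Dmitri ∩ Jamal ∩ Zane ∩ Sofia: ∅.
Dmitri ∩ Jamal ∩ Zane ∩ Sofia ∩ Dana: ∅.
There is no time when everyone is free.
No common window exists, so the longest block is 0 minutes.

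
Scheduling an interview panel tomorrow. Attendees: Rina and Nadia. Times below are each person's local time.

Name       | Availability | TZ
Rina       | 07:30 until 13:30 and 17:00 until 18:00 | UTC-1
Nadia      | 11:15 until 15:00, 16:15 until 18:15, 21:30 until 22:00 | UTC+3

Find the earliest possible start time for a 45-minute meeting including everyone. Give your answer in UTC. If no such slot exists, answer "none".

Rina in UTC: 08:30-14:30, 18:00-19:00 (add 1h to convert from UTC-1).
Nadia in UTC: 08:15-12:00, 13:15-15:15, 18:30-19:00 (subtract 3h to convert from UTC+3).
Rina ∩ Nadia: 08:30-12:00, 13:15-14:30, 18:30-19:00.
The first common window of at least 45 minutes is 08:30-12:00, so the earliest start is 08:30.

08:30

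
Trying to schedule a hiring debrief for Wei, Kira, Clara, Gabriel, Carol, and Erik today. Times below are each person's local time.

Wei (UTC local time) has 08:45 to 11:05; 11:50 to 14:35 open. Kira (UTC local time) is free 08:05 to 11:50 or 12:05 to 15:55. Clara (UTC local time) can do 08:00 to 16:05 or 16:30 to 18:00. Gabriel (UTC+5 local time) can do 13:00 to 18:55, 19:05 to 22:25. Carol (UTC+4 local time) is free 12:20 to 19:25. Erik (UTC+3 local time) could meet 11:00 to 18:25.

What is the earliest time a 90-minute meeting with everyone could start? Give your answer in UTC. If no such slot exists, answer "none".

08:45

Wei in UTC: 08:45-11:05, 11:50-14:35.
Kira in UTC: 08:05-11:50, 12:05-15:55.
Clara in UTC: 08:00-16:05, 16:30-18:00.
Gabriel in UTC: 08:00-13:55, 14:05-17:25 (subtract 5h to convert from UTC+5).
Carol in UTC: 08:20-15:25 (subtract 4h to convert from UTC+4).
Erik in UTC: 08:00-15:25 (subtract 3h to convert from UTC+3).
Wei ∩ Kira: 08:45-11:05, 12:05-14:35.
Wei ∩ Kira ∩ Clara: 08:45-11:05, 12:05-14:35.
Wei ∩ Kira ∩ Clara ∩ Gabriel: 08:45-11:05, 12:05-13:55, 14:05-14:35.
Wei ∩ Kira ∩ Clara ∩ Gabriel ∩ Carol: 08:45-11:05, 12:05-13:55, 14:05-14:35.
Wei ∩ Kira ∩ Clara ∩ Gabriel ∩ Carol ∩ Erik: 08:45-11:05, 12:05-13:55, 14:05-14:35.
The first common window of at least 90 minutes is 08:45-11:05, so the earliest start is 08:45.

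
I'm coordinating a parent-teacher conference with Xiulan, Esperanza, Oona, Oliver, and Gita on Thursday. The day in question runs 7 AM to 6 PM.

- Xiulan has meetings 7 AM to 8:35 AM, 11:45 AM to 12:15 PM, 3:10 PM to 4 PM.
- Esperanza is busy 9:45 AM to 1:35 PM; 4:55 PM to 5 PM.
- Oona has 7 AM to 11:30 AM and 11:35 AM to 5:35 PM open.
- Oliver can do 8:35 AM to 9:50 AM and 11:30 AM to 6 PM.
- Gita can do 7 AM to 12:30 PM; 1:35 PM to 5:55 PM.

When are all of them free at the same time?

Xiulan free: 08:35-11:45, 12:15-15:10, 16:00-18:00 (invert busy blocks within the working day).
Esperanza free: 07:00-09:45, 13:35-16:55, 17:00-18:00 (invert busy blocks within the working day).
Oona free: 07:00-11:30, 11:35-17:35.
Oliver free: 08:35-09:50, 11:30-18:00.
Gita free: 07:00-12:30, 13:35-17:55.
Xiulan ∩ Esperanza: 08:35-09:45, 13:35-15:10, 16:00-16:55, 17:00-18:00.
Xiulan ∩ Esperanza ∩ Oona: 08:35-09:45, 13:35-15:10, 16:00-16:55, 17:00-17:35.
Xiulan ∩ Esperanza ∩ Oona ∩ Oliver: 08:35-09:45, 13:35-15:10, 16:00-16:55, 17:00-17:35.
Xiulan ∩ Esperanza ∩ Oona ∩ Oliver ∩ Gita: 08:35-09:45, 13:35-15:10, 16:00-16:55, 17:00-17:35.

08:35-09:45, 13:35-15:10, 16:00-16:55, 17:00-17:35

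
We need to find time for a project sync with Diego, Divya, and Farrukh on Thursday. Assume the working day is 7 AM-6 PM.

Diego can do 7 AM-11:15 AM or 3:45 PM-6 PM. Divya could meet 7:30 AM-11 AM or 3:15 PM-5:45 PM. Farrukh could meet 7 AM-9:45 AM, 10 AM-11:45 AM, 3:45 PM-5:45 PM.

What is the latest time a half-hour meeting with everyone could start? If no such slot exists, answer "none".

17:15

Diego ∩ Divya: 07:30-11:00, 15:45-17:45.
Diego ∩ Divya ∩ Farrukh: 07:30-09:45, 10:00-11:00, 15:45-17:45.
The last common window of at least 30 minutes is 15:45-17:45; a 30-minute meeting can start as late as 17:15 and still end by 17:45.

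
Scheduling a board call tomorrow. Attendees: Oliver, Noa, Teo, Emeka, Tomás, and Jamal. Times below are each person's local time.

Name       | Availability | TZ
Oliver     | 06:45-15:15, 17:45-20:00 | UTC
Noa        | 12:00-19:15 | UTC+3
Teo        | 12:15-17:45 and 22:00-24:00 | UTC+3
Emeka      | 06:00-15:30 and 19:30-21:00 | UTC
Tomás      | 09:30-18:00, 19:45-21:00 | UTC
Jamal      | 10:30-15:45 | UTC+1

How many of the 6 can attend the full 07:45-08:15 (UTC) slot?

Oliver in UTC: 06:45-15:15, 17:45-20:00.
Noa in UTC: 09:00-16:15 (subtract 3h to convert from UTC+3).
Teo in UTC: 09:15-14:45, 19:00-21:00 (subtract 3h to convert from UTC+3).
Emeka in UTC: 06:00-15:30, 19:30-21:00.
Tomás in UTC: 09:30-18:00, 19:45-21:00.
Jamal in UTC: 09:30-14:45 (subtract 1h to convert from UTC+1).
Oliver and Emeka can make the full 07:45-08:15 slot — that's 2.

2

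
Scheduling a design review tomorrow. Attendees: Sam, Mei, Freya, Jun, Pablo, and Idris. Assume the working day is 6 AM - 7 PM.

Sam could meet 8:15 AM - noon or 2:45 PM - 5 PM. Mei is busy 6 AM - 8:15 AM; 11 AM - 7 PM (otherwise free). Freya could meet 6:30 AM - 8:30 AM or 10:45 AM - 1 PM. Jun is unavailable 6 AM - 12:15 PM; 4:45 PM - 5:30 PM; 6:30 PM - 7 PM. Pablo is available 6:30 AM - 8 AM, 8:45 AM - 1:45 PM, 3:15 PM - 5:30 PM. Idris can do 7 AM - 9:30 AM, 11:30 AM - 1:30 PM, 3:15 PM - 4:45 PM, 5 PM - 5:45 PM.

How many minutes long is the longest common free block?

0

Sam free: 08:15-12:00, 14:45-17:00.
Mei free: 08:15-11:00 (invert busy blocks within the working day).
Freya free: 06:30-08:30, 10:45-13:00.
Jun free: 12:15-16:45, 17:30-18:30 (invert busy blocks within the working day).
Pablo free: 06:30-08:00, 08:45-13:45, 15:15-17:30.
Idris free: 07:00-09:30, 11:30-13:30, 15:15-16:45, 17:00-17:45.
Sam ∩ Mei: 08:15-11:00.
Sam ∩ Mei ∩ Freya: 08:15-08:30, 10:45-11:00.
Sam ∩ Mei ∩ Freya ∩ Jun: ∅.
Sam ∩ Mei ∩ Freya ∩ Jun ∩ Pablo: ∅.
Sam ∩ Mei ∩ Freya ∩ Jun ∩ Pablo ∩ Idris: ∅.
There is no time when everyone is free.
No common window exists, so the longest block is 0 minutes.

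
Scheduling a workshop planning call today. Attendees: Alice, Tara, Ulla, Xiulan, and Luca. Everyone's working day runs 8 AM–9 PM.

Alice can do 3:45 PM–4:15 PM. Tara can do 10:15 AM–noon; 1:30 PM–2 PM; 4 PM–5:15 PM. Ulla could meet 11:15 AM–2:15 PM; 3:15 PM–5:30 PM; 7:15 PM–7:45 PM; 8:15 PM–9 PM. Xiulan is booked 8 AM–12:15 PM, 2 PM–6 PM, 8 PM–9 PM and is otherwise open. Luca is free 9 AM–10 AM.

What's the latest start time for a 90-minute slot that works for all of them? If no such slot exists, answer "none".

Alice free: 15:45-16:15.
Tara free: 10:15-12:00, 13:30-14:00, 16:00-17:15.
Ulla free: 11:15-14:15, 15:15-17:30, 19:15-19:45, 20:15-21:00.
Xiulan free: 12:15-14:00, 18:00-20:00 (invert busy blocks within the working day).
Luca free: 09:00-10:00.
Alice ∩ Tara: 16:00-16:15.
Alice ∩ Tara ∩ Ulla: 16:00-16:15.
Alice ∩ Tara ∩ Ulla ∩ Xiulan: ∅.
Alice ∩ Tara ∩ Ulla ∩ Xiulan ∩ Luca: ∅.
There is no time when everyone is free.
No common window is at least 90 minutes long.

none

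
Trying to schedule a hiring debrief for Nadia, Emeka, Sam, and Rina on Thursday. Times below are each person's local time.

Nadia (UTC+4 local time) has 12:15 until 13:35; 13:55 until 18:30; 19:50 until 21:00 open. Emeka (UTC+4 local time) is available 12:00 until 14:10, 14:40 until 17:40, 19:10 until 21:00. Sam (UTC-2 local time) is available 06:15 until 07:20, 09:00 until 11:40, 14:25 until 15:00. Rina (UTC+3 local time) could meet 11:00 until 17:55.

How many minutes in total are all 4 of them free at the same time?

Nadia in UTC: 08:15-09:35, 09:55-14:30, 15:50-17:00 (subtract 4h to convert from UTC+4).
Emeka in UTC: 08:00-10:10, 10:40-13:40, 15:10-17:00 (subtract 4h to convert from UTC+4).
Sam in UTC: 08:15-09:20, 11:00-13:40, 16:25-17:00 (add 2h to convert from UTC-2).
Rina in UTC: 08:00-14:55 (subtract 3h to convert from UTC+3).
Nadia ∩ Emeka: 08:15-09:35, 09:55-10:10, 10:40-13:40, 15:50-17:00.
Nadia ∩ Emeka ∩ Sam: 08:15-09:20, 11:00-13:40, 16:25-17:00.
Nadia ∩ Emeka ∩ Sam ∩ Rina: 08:15-09:20, 11:00-13:40.
Summing the common windows: 65 + 160 = 225 minutes.

225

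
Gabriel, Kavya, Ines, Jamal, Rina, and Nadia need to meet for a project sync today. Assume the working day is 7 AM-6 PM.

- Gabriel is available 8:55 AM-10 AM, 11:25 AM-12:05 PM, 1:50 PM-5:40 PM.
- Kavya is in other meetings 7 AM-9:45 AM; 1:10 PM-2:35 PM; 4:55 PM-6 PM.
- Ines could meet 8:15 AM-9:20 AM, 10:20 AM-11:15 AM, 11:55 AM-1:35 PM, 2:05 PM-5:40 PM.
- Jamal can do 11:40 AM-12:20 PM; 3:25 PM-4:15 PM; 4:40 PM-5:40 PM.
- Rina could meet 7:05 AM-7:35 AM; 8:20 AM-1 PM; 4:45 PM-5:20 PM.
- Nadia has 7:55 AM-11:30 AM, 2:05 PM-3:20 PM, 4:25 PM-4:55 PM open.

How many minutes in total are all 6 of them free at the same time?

Gabriel free: 08:55-10:00, 11:25-12:05, 13:50-17:40.
Kavya free: 09:45-13:10, 14:35-16:55 (invert busy blocks within the working day).
Ines free: 08:15-09:20, 10:20-11:15, 11:55-13:35, 14:05-17:40.
Jamal free: 11:40-12:20, 15:25-16:15, 16:40-17:40.
Rina free: 07:05-07:35, 08:20-13:00, 16:45-17:20.
Nadia free: 07:55-11:30, 14:05-15:20, 16:25-16:55.
Gabriel ∩ Kavya: 09:45-10:00, 11:25-12:05, 14:35-16:55.
Gabriel ∩ Kavya ∩ Ines: 11:55-12:05, 14:35-16:55.
Gabriel ∩ Kavya ∩ Ines ∩ Jamal: 11:55-12:05, 15:25-16:15, 16:40-16:55.
Gabriel ∩ Kavya ∩ Ines ∩ Jamal ∩ Rina: 11:55-12:05, 16:45-16:55.
Gabriel ∩ Kavya ∩ Ines ∩ Jamal ∩ Rina ∩ Nadia: 16:45-16:55.
That's a single block of 10 minutes.

10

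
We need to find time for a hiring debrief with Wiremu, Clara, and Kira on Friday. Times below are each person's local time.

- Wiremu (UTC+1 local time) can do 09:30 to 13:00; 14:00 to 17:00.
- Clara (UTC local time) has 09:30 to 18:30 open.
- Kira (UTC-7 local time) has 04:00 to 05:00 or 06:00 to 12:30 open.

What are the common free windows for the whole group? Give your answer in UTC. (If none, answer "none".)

Wiremu in UTC: 08:30-12:00, 13:00-16:00 (subtract 1h to convert from UTC+1).
Clara in UTC: 09:30-18:30.
Kira in UTC: 11:00-12:00, 13:00-19:30 (add 7h to convert from UTC-7).
Wiremu ∩ Clara: 09:30-12:00, 13:00-16:00.
Wiremu ∩ Clara ∩ Kira: 11:00-12:00, 13:00-16:00.
Those are the intersection windows.

11:00-12:00, 13:00-16:00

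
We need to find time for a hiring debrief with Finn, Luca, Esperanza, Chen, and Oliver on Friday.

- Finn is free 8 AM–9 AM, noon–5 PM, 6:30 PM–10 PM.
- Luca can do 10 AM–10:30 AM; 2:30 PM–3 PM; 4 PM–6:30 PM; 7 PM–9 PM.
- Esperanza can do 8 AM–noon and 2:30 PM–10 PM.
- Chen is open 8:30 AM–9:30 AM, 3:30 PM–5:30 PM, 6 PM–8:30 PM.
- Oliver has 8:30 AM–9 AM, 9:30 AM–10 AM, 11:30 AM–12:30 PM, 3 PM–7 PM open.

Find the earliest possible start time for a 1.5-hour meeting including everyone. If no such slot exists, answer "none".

none

Finn ∩ Luca: 14:30-15:00, 16:00-17:00, 19:00-21:00.
Finn ∩ Luca ∩ Esperanza: 14:30-15:00, 16:00-17:00, 19:00-21:00.
Finn ∩ Luca ∩ Esperanza ∩ Chen: 16:00-17:00, 19:00-20:30.
Finn ∩ Luca ∩ Esperanza ∩ Chen ∩ Oliver: 16:00-17:00.
So the common availability across everyone is 16:00-17:00.
No common window is at least 90 minutes long.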